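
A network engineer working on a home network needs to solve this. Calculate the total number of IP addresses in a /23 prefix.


Given: CIDR prefix /23
Host bits = 32 - 23 = 9
Total addresses = 2^9 = 512

512


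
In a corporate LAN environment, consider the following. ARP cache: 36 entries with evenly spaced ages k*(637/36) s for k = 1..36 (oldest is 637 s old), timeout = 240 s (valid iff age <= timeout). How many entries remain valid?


Ages are k * 637/36 s for k = 1..36 (spacing = 17.6944 s).
Entry k is valid iff k * 637/36 <= 240 iff k <= 36 * 240 / 637 = 13.5636
n_valid = floor(13.5636) = 13
(n_stale = 36 - 13 = 23)

13


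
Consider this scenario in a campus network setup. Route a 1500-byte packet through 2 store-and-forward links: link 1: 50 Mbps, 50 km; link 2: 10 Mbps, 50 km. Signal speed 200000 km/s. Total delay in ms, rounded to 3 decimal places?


Packet = 1500 bytes = 12000 bits. Store-and-forward: sum (t_trans + t_prop) per link.
Link 1: t_trans = 12000/(50*10^6) s = 0.2400 ms; t_prop = 50/200000 s = 0.2500 ms; subtotal = 0.4900 ms
Link 2: t_trans = 12000/(10*10^6) s = 1.2000 ms; t_prop = 50/200000 s = 0.2500 ms; subtotal = 1.4500 ms
End-to-end = 0.4900 + 1.4500 = 1.9400 ms -> 1.940 ms (3 dp)

1.940


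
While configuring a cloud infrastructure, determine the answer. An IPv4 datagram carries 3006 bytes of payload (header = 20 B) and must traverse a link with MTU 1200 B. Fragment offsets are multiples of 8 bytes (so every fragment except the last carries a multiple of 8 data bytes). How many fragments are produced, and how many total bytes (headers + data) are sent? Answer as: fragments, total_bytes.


Max data per non-final fragment = floor((MTU - header)/8)*8 = floor((1200 - 20)/8)*8 = floor(1180/8)*8 = 1176 B
Final fragment needs no 8-byte alignment: it can carry up to MTU - header = 1180 B
Non-final fragments needed = ceil((payload - 1180) / 1176) = ceil(1826/1176) = ceil(1.5527) = 2
Number of fragments = 2 + 1 = 3
Fragment sizes (data): 2 * 1176 B + 654 B (last, 654 <= 1180 OK)
Total bytes sent = payload + n_frags * header = 3006 + 3*20 = 3006 + 60 = 3066 B

3, 3066


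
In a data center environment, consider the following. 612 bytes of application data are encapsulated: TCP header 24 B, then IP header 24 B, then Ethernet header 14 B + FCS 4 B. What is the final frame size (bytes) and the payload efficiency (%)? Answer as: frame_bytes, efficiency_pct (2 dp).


TCP segment = 612 + 24 = 636 B
IP packet = 636 + 24 = 660 B
Ethernet frame = 660 + 14 + 4 = 678 B
Efficiency = app / frame = 612 / 678 = 0.902655 = 90.2655% -> 90.27% (2 dp)

678, 90.27


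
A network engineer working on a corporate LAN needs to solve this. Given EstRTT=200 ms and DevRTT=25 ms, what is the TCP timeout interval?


Given: EstRTT = 200 ms, DevRTT = 25 ms
Timeout = EstRTT + 4 * DevRTT
4 * DevRTT = 4 * 25 = 100
Timeout = 200 + 100 = 300 ms

300


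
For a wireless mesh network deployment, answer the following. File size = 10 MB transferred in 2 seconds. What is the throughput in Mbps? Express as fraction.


Given: file = 10 MB, time = 2 s
File in Mb = 10 * 8 = 80 Mb
Throughput = 80 / 2 Mbps
Throughput = 40 Mbps

40


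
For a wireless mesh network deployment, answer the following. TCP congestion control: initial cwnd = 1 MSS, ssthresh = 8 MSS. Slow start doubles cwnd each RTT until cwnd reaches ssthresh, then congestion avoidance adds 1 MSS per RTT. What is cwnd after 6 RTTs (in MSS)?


RTT 0: cwnd = 1 MSS (initial)
RTT 1: cwnd = 2 MSS (slow start, doubled)
RTT 2: cwnd = 4 MSS (slow start, doubled)
RTT 3: cwnd = 8 MSS (slow start, doubled)
RTT 4: cwnd = 9 MSS (congestion avoidance, +1)
RTT 5: cwnd = 10 MSS (congestion avoidance, +1)
RTT 6: cwnd = 11 MSS (congestion avoidance, +1)

11


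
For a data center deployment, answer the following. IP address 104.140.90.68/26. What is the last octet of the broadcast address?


Given: IP = 104.140.90.68, prefix = /26
Host bits = 32 - 26 = 6
Network last octet = 68 AND mask = 64
Host part size = 2^6 - 1 = 63
Broadcast last octet = 64 OR 63 = 127

127


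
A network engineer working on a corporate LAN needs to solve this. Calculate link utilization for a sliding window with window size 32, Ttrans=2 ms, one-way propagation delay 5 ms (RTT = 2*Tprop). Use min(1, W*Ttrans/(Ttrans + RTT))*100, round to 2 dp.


Given: W = 32, Ttrans = 2 ms, RTT = 10 ms (= 2 * Tprop, Tprop = 5 ms)
Cycle time = Ttrans + RTT = 2 + 10 = 12 ms (first packet sent until its ACK returns)
W * Ttrans = 32 * 2 = 64 ms of sending per cycle
W * Ttrans / (Ttrans + RTT) = 64 / 12 = 5.333333
U = min(1, 5.333333) = 1.000000
U% = 100.00%

100.00


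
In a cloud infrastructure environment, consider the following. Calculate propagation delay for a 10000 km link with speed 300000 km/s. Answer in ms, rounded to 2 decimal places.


Given: distance = 10000 km, speed = 300000 km/s
Delay = distance / speed = 10000 / 300000 seconds
Delay in ms = 10000 * 1000 / 300000
Delay = 33.3333 ms
Rounded to 2 dp = 33.33 ms

33.33


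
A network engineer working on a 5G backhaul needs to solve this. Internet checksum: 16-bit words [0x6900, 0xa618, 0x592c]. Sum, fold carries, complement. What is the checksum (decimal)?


Given words: [0x6900, 0xa618, 0x592c]
Step 1: Sum all words
Raw sum = 26880 + 42520 + 22828 = 92228
Step 2: Fold carry: (26692 + 1) = 26693
One's complement = ~26693 & 0xFFFF = 38842

38842


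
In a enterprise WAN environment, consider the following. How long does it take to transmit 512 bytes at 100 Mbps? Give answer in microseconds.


Given: packet = 512 bytes, bandwidth = 100 Mbps
Packet in bits = 512 * 8 = 4096 bits
Bandwidth = 100 * 10^6 = 100000000 bps
Time = 4096 / 100000000 seconds
Time in us = 4096 * 10^6 / 100000000 = 40.96

40.96


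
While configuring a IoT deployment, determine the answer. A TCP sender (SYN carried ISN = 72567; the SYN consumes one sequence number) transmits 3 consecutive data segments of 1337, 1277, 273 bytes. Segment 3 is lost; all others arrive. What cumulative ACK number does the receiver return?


SYN uses sequence number 72567; first data byte = ISN + 1 = 72568.
Segment 1: SEQ = 72568, len = 1337 B, covers [72568, 73904]
Segment 2: SEQ = 73905, len = 1277 B, covers [73905, 75181]
Segment 3: SEQ = 75182, len = 273 B, covers [75182, 75454] [LOST]
In-order data received: bytes [72568, 75181] (segments 1..2).
Segment 3 missing -> gap begins at byte 75182.
Cumulative ACK = next expected in-order byte = 72568 + 1337 + 1277 = 75182

75182


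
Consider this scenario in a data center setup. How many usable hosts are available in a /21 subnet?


Given: subnet mask /21
Host bits = 32 - 21 = 11
Total addresses = 2^11 = 2048
Usable hosts = 2048 - 2 (network + broadcast) = 2046

2046


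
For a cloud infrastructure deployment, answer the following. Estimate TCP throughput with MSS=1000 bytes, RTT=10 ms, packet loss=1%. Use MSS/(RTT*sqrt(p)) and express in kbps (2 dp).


Given: MSS = 1000 bytes, RTT = 10 ms, loss = 1%
RTT in seconds = 10 / 1000 = 0.01
Loss rate = 1% = 0.01
sqrt(loss) = sqrt(0.01) = 0.1
Throughput (bytes/s) = 1000 / (0.01 * 0.1) = 1000000.0000
Throughput (kbps) = 1000000.0000 * 8 / 1000 = 8000.000000 -> 8000.00 kbps (2 dp)

8000.00


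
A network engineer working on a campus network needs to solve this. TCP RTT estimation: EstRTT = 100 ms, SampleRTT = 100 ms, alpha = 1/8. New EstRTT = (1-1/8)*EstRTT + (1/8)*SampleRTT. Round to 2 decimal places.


Given: EstRTT = 100 ms, SampleRTT = 100 ms, alpha = 1/8
New EstRTT = (1 - alpha) * EstRTT + alpha * SampleRTT
(7/8) * 100 = 87.5
(1/8) * 100 = 12.5
New EstRTT = 87.5 + 12.5 = 100 ms -> 100.00 ms (2 dp)

100.00


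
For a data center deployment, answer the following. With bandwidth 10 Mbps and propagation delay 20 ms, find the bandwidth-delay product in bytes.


Given: bandwidth = 10 Mbps, delay = 20 ms
BDP in bits = 10 * 10^6 * 20 / 1000
BDP in bits = 200000
BDP in bytes = 200000 / 8 = 25000

25000


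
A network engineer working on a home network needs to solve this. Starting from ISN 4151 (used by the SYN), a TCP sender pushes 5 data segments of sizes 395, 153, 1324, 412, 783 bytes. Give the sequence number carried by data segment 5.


The SYN occupies sequence number ISN = 4151, so the first data byte is ISN + 1 = 4152.
SEQ of data segment i = (ISN + 1) + sum of payload sizes of segments 1..i-1.
Segment 1: SEQ = 4152, payload = 395 bytes
Segment 2: SEQ = 4547, payload = 153 bytes
Segment 3: SEQ = 4700, payload = 1324 bytes
Segment 4: SEQ = 6024, payload = 412 bytes
Segment 5: SEQ = 6436, payload = 783 bytes
SEQ of segment 5 = 4152 + 395 + 153 + 1324 + 412 = 6436

6436


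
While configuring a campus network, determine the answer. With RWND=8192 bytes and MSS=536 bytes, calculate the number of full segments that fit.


Given: RWND = 8192 bytes, MSS = 536 bytes
Full segments = floor(RWND / MSS)
Full segments = floor(8192 / 536)
Full segments = floor(15.2836) = 15

15


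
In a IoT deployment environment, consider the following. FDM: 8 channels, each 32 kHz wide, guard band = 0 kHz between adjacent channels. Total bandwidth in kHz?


Given: 8 channels, 32 kHz each, guard = 0 kHz
Channel bandwidth = 8 * 32 = 256 kHz
Guard bands = 7 gaps * 0 kHz = 0 kHz
Total = 256 + 0 = 256 kHz

256


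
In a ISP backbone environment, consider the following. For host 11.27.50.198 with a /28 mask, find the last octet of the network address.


Given: IP = 11.27.50.198, prefix = /28
Subnet mask = 255.255.255.240
Last octet of IP: 198
Last octet of mask: 240
Network last octet = 198 AND 240 = 192

192


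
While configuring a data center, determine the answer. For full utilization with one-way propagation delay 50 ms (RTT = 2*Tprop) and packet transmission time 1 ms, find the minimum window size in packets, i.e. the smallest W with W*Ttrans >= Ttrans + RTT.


Given: Ttrans = 1 ms, RTT = 100 ms (= 2 * Tprop, Tprop = 50 ms)
Time until first ACK returns = Ttrans + RTT = 1 + 100 = 101 ms
Need W * Ttrans >= Ttrans + RTT  ->  W >= (Ttrans + RTT) / Ttrans
(Ttrans + RTT) / Ttrans = 101 / 1 = 101
W_min = ceil(101) = 101

101


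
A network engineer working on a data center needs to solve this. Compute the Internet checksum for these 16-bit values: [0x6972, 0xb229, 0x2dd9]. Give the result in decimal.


Given words: [0x6972, 0xb229, 0x2dd9]
Step 1: Sum all words
Raw sum = 26994 + 45609 + 11737 = 84340
Step 2: Fold carry: (18804 + 1) = 18805
One's complement = ~18805 & 0xFFFF = 46730

46730


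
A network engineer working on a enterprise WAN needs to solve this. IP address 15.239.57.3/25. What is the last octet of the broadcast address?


Given: IP = 15.239.57.3, prefix = /25
Host bits = 32 - 25 = 7
Network last octet = 3 AND mask = 0
Host part size = 2^7 - 1 = 127
Broadcast last octet = 0 OR 127 = 127

127


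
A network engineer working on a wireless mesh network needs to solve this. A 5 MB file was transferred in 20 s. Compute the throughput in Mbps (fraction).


Given: file = 5 MB, time = 20 s
File in Mb = 5 * 8 = 40 Mb
Throughput = 40 / 20 Mbps
Throughput = 2 Mbps

2


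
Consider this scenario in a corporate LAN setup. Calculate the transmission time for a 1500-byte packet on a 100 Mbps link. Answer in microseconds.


Given: packet = 1500 bytes, bandwidth = 100 Mbps
Packet in bits = 1500 * 8 = 12000 bits
Bandwidth = 100 * 10^6 = 100000000 bps
Time = 12000 / 100000000 seconds
Time in us = 12000 * 10^6 / 100000000 = 120

120


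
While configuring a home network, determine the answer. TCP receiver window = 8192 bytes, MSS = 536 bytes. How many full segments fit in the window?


Given: RWND = 8192 bytes, MSS = 536 bytes
Full segments = floor(RWND / MSS)
Full segments = floor(8192 / 536)
Full segments = floor(15.2836) = 15

15


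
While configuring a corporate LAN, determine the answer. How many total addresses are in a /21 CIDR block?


Given: CIDR prefix /21
Host bits = 32 - 21 = 11
Total addresses = 2^11 = 2048

2048


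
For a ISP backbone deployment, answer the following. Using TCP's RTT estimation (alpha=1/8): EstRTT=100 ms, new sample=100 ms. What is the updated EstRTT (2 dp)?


Given: EstRTT = 100 ms, SampleRTT = 100 ms, alpha = 1/8
New EstRTT = (1 - alpha) * EstRTT + alpha * SampleRTT
(7/8) * 100 = 87.5
(1/8) * 100 = 12.5
New EstRTT = 87.5 + 12.5 = 100 ms -> 100.00 ms (2 dp)

100.00


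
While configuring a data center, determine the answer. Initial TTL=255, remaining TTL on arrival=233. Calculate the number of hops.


Given: initial TTL = 255, received TTL = 233
Hops = initial TTL - received TTL
Hops = 255 - 233 = 22

22


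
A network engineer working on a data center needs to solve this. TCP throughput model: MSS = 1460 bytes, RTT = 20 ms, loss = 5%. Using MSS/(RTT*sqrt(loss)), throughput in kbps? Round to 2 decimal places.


Given: MSS = 1460 bytes, RTT = 20 ms, loss = 5%
RTT in seconds = 20 / 1000 = 0.02
Loss rate = 5% = 0.05
sqrt(loss) = sqrt(0.05) = 0.223606797750
Throughput (bytes/s) = 1460 / (0.02 * 0.223606797750) = 326465.9247
Throughput (kbps) = 326465.9247 * 8 / 1000 = 2611.727398 -> 2611.73 kbps (2 dp)

2611.73


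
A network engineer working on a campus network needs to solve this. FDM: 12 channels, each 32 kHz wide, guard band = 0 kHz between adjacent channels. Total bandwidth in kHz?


Given: 12 channels, 32 kHz each, guard = 0 kHz
Channel bandwidth = 12 * 32 = 384 kHz
Guard bands = 11 gaps * 0 kHz = 0 kHz
Total = 384 + 0 = 384 kHz

384


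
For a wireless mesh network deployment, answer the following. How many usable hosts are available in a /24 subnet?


Given: subnet mask /24
Host bits = 32 - 24 = 8
Total addresses = 2^8 = 256
Usable hosts = 256 - 2 (network + broadcast) = 254

254


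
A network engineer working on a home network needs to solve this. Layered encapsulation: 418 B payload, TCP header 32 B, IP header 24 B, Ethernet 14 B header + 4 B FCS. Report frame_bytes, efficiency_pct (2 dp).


TCP segment = 418 + 32 = 450 B
IP packet = 450 + 24 = 474 B
Ethernet frame = 474 + 14 + 4 = 492 B
Efficiency = app / frame = 418 / 492 = 0.849593 = 84.9593% -> 84.96% (2 dp)

492, 84.96


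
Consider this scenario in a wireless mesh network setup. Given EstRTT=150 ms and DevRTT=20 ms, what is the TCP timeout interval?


Given: EstRTT = 150 ms, DevRTT = 20 ms
Timeout = EstRTT + 4 * DevRTT
4 * DevRTT = 4 * 20 = 80
Timeout = 150 + 80 = 230 ms

230


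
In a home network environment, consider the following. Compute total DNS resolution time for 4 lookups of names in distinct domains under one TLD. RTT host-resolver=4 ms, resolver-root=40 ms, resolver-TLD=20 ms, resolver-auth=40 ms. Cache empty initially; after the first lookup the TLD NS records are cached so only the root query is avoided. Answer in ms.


Lookup 1 (cold cache): local + root + TLD + auth = 4 + 40 + 20 + 40 = 104 ms
Lookups 2..4 (TLD NS cached -> skip root; new domain -> still ask TLD and auth): local + TLD + auth = 4 + 20 + 40 = 64 ms each
Remaining 3 lookups: 3 * 64 = 192 ms
Total = 104 + 192 = 296 ms

296


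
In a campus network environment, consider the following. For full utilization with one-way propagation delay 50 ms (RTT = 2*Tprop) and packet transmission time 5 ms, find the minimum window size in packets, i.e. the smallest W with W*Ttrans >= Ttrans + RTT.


Given: Ttrans = 5 ms, RTT = 100 ms (= 2 * Tprop, Tprop = 50 ms)
Time until first ACK returns = Ttrans + RTT = 5 + 100 = 105 ms
Need W * Ttrans >= Ttrans + RTT  ->  W >= (Ttrans + RTT) / Ttrans
(Ttrans + RTT) / Ttrans = 105 / 5 = 21
W_min = ceil(21) = 21

21


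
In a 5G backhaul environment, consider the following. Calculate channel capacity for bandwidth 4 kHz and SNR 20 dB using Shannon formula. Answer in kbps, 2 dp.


Given: B = 4 kHz, SNR = 20 dB
SNR linear = 10^(20/10) = 100
1 + SNR = 101
log2(101) = 6.6582114828
C = 4 * 1000 * 6.6582114828 = 26632.8459 bps
C = 26.632846 kbps -> 26.63 kbps (2 dp)

26.63


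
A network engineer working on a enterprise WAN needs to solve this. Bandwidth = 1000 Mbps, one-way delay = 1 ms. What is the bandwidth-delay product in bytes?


Given: bandwidth = 1000 Mbps, delay = 1 ms
BDP in bits = 1000 * 10^6 * 1 / 1000
BDP in bits = 1000000
BDP in bytes = 1000000 / 8 = 125000

125000


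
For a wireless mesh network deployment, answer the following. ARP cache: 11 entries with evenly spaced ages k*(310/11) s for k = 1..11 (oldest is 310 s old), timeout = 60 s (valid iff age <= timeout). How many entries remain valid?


Ages are k * 310/11 s for k = 1..11 (spacing = 28.1818 s).
Entry k is valid iff k * 310/11 <= 60 iff k <= 11 * 60 / 310 = 2.1290
n_valid = floor(2.1290) = 2
(n_stale = 11 - 2 = 9)

2


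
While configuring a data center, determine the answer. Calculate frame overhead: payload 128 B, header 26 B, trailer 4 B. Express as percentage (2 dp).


Given: payload = 128 B, header = 26 B, trailer = 4 B
Overhead bytes = header + trailer = 26 + 4 = 30
Total frame = payload + overhead = 128 + 30 = 158
Overhead % = 30 / 158 * 100 = 18.9873% -> 18.99% (2 dp)

18.99


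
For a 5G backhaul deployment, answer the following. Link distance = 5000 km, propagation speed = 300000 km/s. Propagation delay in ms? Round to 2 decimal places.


Given: distance = 5000 km, speed = 300000 km/s
Delay = distance / speed = 5000 / 300000 seconds
Delay in ms = 5000 * 1000 / 300000
Delay = 16.6667 ms
Rounded to 2 dp = 16.67 ms

16.67


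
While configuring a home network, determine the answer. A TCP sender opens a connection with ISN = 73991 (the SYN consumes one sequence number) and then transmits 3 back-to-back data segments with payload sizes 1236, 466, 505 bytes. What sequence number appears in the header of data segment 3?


The SYN occupies sequence number ISN = 73991, so the first data byte is ISN + 1 = 73992.
SEQ of data segment i = (ISN + 1) + sum of payload sizes of segments 1..i-1.
Segment 1: SEQ = 73992, payload = 1236 bytes
Segment 2: SEQ = 75228, payload = 466 bytes
Segment 3: SEQ = 75694, payload = 505 bytes
SEQ of segment 3 = 73992 + 1236 + 466 = 75694

75694


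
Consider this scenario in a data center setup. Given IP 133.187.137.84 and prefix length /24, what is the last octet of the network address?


Given: IP = 133.187.137.84, prefix = /24
Subnet mask = 255.255.255.0
Last octet of IP: 84
Last octet of mask: 0
Network last octet = 84 AND 0 = 0

0


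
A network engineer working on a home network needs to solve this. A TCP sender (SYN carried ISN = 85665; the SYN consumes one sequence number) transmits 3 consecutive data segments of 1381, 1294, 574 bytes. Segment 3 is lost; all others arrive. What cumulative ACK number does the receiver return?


SYN uses sequence number 85665; first data byte = ISN + 1 = 85666.
Segment 1: SEQ = 85666, len = 1381 B, covers [85666, 87046]
Segment 2: SEQ = 87047, len = 1294 B, covers [87047, 88340]
Segment 3: SEQ = 88341, len = 574 B, covers [88341, 88914] [LOST]
In-order data received: bytes [85666, 88340] (segments 1..2).
Segment 3 missing -> gap begins at byte 88341.
Cumulative ACK = next expected in-order byte = 85666 + 1381 + 1294 = 88341

88341


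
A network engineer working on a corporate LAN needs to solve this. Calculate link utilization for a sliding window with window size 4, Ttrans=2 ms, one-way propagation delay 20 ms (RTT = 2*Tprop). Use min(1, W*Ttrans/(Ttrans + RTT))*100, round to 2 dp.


Given: W = 4, Ttrans = 2 ms, RTT = 40 ms (= 2 * Tprop, Tprop = 20 ms)
Cycle time = Ttrans + RTT = 2 + 40 = 42 ms (first packet sent until its ACK returns)
W * Ttrans = 4 * 2 = 8 ms of sending per cycle
W * Ttrans / (Ttrans + RTT) = 8 / 42 = 0.190476
U = min(1, 0.190476) = 0.190476
U% = 19.05%

19.05


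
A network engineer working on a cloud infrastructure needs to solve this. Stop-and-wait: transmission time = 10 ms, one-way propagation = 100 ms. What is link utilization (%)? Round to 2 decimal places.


Given: Ttrans = 10 ms, Tprop = 100 ms
RTT = 2 * Tprop = 2 * 100 = 200 ms
U = Ttrans / (Ttrans + RTT)
U = 10 / (10 + 200)
U = 10 / 210 = 0.047619
U% = 4.76%

4.76


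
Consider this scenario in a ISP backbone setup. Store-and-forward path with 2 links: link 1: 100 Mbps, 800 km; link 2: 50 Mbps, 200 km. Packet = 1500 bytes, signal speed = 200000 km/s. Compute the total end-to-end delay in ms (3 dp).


Packet = 1500 bytes = 12000 bits. Store-and-forward: sum (t_trans + t_prop) per link.
Link 1: t_trans = 12000/(100*10^6) s = 0.1200 ms; t_prop = 800/200000 s = 4.0000 ms; subtotal = 4.1200 ms
Link 2: t_trans = 12000/(50*10^6) s = 0.2400 ms; t_prop = 200/200000 s = 1.0000 ms; subtotal = 1.2400 ms
End-to-end = 4.1200 + 1.2400 = 5.3600 ms -> 5.360 ms (3 dp)

5.360


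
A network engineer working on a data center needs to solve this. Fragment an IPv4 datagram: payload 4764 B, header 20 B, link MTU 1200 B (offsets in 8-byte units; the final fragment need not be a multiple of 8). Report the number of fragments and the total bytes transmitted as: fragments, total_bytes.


Max data per non-final fragment = floor((MTU - header)/8)*8 = floor((1200 - 20)/8)*8 = floor(1180/8)*8 = 1176 B
Final fragment needs no 8-byte alignment: it can carry up to MTU - header = 1180 B
Non-final fragments needed = ceil((payload - 1180) / 1176) = ceil(3584/1176) = ceil(3.0476) = 4
Number of fragments = 4 + 1 = 5
Fragment sizes (data): 4 * 1176 B + 60 B (last, 60 <= 1180 OK)
Total bytes sent = payload + n_frags * header = 4764 + 5*20 = 4764 + 100 = 4864 B

5, 4864


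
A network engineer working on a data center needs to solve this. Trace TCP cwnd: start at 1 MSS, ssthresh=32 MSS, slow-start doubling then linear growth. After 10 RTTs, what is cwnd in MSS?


RTT 0: cwnd = 1 MSS (initial)
RTT 1: cwnd = 2 MSS (slow start, doubled)
RTT 2: cwnd = 4 MSS (slow start, doubled)
RTT 3: cwnd = 8 MSS (slow start, doubled)
RTT 4: cwnd = 16 MSS (slow start, doubled)
RTT 5: cwnd = 32 MSS (slow start, doubled)
RTT 6: cwnd = 33 MSS (congestion avoidance, +1)
RTT 7: cwnd = 34 MSS (congestion avoidance, +1)
RTT 8: cwnd = 35 MSS (congestion avoidance, +1)
RTT 9: cwnd = 36 MSS (congestion avoidance, +1)
RTT 10: cwnd = 37 MSS (congestion avoidance, +1)

37


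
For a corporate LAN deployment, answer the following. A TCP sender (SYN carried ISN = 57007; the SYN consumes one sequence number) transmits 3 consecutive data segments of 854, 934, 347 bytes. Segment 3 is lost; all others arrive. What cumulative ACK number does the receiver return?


SYN uses sequence number 57007; first data byte = ISN + 1 = 57008.
Segment 1: SEQ = 57008, len = 854 B, covers [57008, 57861]
Segment 2: SEQ = 57862, len = 934 B, covers [57862, 58795]
Segment 3: SEQ = 58796, len = 347 B, covers [58796, 59142] [LOST]
In-order data received: bytes [57008, 58795] (segments 1..2).
Segment 3 missing -> gap begins at byte 58796.
Cumulative ACK = next expected in-order byte = 57008 + 854 + 934 = 58796

58796


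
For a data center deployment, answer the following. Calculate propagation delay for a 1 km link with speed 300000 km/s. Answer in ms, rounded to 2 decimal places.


Given: distance = 1 km, speed = 300000 km/s
Delay = distance / speed = 1 / 300000 seconds
Delay in ms = 1 * 1000 / 300000
Delay = 0.0033 ms
Rounded to 2 dp = 0.00 ms

0.00


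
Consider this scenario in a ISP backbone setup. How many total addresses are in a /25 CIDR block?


Given: CIDR prefix /25
Host bits = 32 - 25 = 7
Total addresses = 2^7 = 128

128


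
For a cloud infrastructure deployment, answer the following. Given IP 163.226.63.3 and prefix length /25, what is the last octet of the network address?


Given: IP = 163.226.63.3, prefix = /25
Subnet mask = 255.255.255.128
Last octet of IP: 3
Last octet of mask: 128
Network last octet = 3 AND 128 = 0

0


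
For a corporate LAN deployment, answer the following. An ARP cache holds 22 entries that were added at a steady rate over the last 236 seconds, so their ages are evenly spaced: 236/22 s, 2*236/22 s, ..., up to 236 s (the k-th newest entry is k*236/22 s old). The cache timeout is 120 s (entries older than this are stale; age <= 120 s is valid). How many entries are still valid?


Ages are k * 236/22 s for k = 1..22 (spacing = 10.7273 s).
Entry k is valid iff k * 236/22 <= 120 iff k <= 22 * 120 / 236 = 11.1864
n_valid = floor(11.1864) = 11
(n_stale = 22 - 11 = 11)

11


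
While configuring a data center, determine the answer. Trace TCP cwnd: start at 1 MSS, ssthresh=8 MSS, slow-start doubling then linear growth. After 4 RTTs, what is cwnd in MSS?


RTT 0: cwnd = 1 MSS (initial)
RTT 1: cwnd = 2 MSS (slow start, doubled)
RTT 2: cwnd = 4 MSS (slow start, doubled)
RTT 3: cwnd = 8 MSS (slow start, doubled)
RTT 4: cwnd = 9 MSS (congestion avoidance, +1)

9


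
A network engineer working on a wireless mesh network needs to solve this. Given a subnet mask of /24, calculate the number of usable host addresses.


Given: subnet mask /24
Host bits = 32 - 24 = 8
Total addresses = 2^8 = 256
Usable hosts = 256 - 2 (network + broadcast) = 254

254


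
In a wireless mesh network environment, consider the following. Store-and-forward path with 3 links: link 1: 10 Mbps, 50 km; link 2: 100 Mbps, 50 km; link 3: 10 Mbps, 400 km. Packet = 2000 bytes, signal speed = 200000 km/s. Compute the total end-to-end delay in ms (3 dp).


Packet = 2000 bytes = 16000 bits. Store-and-forward: sum (t_trans + t_prop) per link.
Link 1: t_trans = 16000/(10*10^6) s = 1.6000 ms; t_prop = 50/200000 s = 0.2500 ms; subtotal = 1.8500 ms
Link 2: t_trans = 16000/(100*10^6) s = 0.1600 ms; t_prop = 50/200000 s = 0.2500 ms; subtotal = 0.4100 ms
Link 3: t_trans = 16000/(10*10^6) s = 1.6000 ms; t_prop = 400/200000 s = 2.0000 ms; subtotal = 3.6000 ms
End-to-end = 1.8500 + 0.4100 + 3.6000 = 5.8600 ms -> 5.860 ms (3 dp)

5.860


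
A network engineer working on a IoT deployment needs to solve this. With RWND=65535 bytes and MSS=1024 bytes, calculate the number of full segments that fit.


Given: RWND = 65535 bytes, MSS = 1024 bytes
Full segments = floor(RWND / MSS)
Full segments = floor(65535 / 1024)
Full segments = floor(63.999) = 63

63


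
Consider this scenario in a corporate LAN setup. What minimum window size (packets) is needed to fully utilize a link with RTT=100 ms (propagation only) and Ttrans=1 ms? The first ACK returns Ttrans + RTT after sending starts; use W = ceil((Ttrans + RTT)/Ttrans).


Given: Ttrans = 1 ms, RTT = 100 ms (= 2 * Tprop, Tprop = 50 ms)
Time until first ACK returns = Ttrans + RTT = 1 + 100 = 101 ms
Need W * Ttrans >= Ttrans + RTT  ->  W >= (Ttrans + RTT) / Ttrans
(Ttrans + RTT) / Ttrans = 101 / 1 = 101
W_min = ceil(101) = 101

101


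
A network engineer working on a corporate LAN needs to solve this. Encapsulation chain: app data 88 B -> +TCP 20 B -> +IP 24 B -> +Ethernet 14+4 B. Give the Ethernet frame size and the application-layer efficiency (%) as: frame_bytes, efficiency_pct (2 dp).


TCP segment = 88 + 20 = 108 B
IP packet = 108 + 24 = 132 B
Ethernet frame = 132 + 14 + 4 = 150 B
Efficiency = app / frame = 88 / 150 = 0.586667 = 58.6667% -> 58.67% (2 dp)

150, 58.67


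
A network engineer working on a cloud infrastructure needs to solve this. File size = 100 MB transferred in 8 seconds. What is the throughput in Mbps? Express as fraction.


Given: file = 100 MB, time = 8 s
File in Mb = 100 * 8 = 800 Mb
Throughput = 800 / 8 Mbps
Throughput = 100 Mbps

100


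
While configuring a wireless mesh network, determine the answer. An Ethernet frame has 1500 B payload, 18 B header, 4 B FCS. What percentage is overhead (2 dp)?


Given: payload = 1500 B, header = 18 B, trailer = 4 B
Overhead bytes = header + trailer = 18 + 4 = 22
Total frame = payload + overhead = 1500 + 22 = 1522
Overhead % = 22 / 1522 * 100 = 1.4455% -> 1.45% (2 dp)

1.45


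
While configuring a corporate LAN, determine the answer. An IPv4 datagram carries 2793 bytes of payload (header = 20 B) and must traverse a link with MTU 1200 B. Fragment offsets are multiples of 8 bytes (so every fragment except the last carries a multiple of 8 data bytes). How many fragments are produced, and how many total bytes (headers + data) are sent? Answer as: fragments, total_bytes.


Max data per non-final fragment = floor((MTU - header)/8)*8 = floor((1200 - 20)/8)*8 = floor(1180/8)*8 = 1176 B
Final fragment needs no 8-byte alignment: it can carry up to MTU - header = 1180 B
Non-final fragments needed = ceil((payload - 1180) / 1176) = ceil(1613/1176) = ceil(1.3716) = 2
Number of fragments = 2 + 1 = 3
Fragment sizes (data): 2 * 1176 B + 441 B (last, 441 <= 1180 OK)
Total bytes sent = payload + n_frags * header = 2793 + 3*20 = 2793 + 60 = 2853 B

3, 2853


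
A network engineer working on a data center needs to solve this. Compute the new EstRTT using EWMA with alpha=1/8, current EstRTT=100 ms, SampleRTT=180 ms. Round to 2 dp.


Given: EstRTT = 100 ms, SampleRTT = 180 ms, alpha = 1/8
New EstRTT = (1 - alpha) * EstRTT + alpha * SampleRTT
(7/8) * 100 = 87.5
(1/8) * 180 = 22.5
New EstRTT = 87.5 + 22.5 = 110 ms -> 110.00 ms (2 dp)

110.00


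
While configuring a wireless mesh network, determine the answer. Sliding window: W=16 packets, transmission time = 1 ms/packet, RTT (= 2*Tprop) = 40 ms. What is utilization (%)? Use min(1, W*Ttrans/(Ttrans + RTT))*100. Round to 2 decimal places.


Given: W = 16, Ttrans = 1 ms, RTT = 40 ms (= 2 * Tprop, Tprop = 20 ms)
Cycle time = Ttrans + RTT = 1 + 40 = 41 ms (first packet sent until its ACK returns)
W * Ttrans = 16 * 1 = 16 ms of sending per cycle
W * Ttrans / (Ttrans + RTT) = 16 / 41 = 0.390244
U = min(1, 0.390244) = 0.390244
U% = 39.02%

39.02


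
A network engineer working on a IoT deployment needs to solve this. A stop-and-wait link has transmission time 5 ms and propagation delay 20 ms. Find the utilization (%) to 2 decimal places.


Given: Ttrans = 5 ms, Tprop = 20 ms
RTT = 2 * Tprop = 2 * 20 = 40 ms
U = Ttrans / (Ttrans + RTT)
U = 5 / (5 + 40)
U = 5 / 45 = 0.111111
U% = 11.11%

11.11


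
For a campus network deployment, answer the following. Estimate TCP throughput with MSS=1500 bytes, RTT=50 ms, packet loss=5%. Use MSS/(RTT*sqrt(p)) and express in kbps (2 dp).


Given: MSS = 1500 bytes, RTT = 50 ms, loss = 5%
RTT in seconds = 50 / 1000 = 0.05
Loss rate = 5% = 0.05
sqrt(loss) = sqrt(0.05) = 0.223606797750
Throughput (bytes/s) = 1500 / (0.05 * 0.223606797750) = 134164.0786
Throughput (kbps) = 134164.0786 * 8 / 1000 = 1073.312629 -> 1073.31 kbps (2 dp)

1073.31


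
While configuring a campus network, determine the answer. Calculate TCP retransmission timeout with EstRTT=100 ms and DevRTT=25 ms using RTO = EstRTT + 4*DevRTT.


Given: EstRTT = 100 ms, DevRTT = 25 ms
Timeout = EstRTT + 4 * DevRTT
4 * DevRTT = 4 * 25 = 100
Timeout = 100 + 100 = 200 ms

200


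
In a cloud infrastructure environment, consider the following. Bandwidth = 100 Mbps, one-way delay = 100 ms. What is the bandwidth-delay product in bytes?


Given: bandwidth = 100 Mbps, delay = 100 ms
BDP in bits = 100 * 10^6 * 100 / 1000
BDP in bits = 10000000
BDP in bytes = 10000000 / 8 = 1250000

1250000


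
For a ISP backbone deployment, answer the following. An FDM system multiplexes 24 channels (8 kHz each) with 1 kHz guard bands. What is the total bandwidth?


Given: 24 channels, 8 kHz each, guard = 1 kHz
Channel bandwidth = 24 * 8 = 192 kHz
Guard bands = 23 gaps * 1 kHz = 23 kHz
Total = 192 + 23 = 215 kHz

215


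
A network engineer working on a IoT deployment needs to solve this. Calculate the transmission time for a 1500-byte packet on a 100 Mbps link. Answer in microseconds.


Given: packet = 1500 bytes, bandwidth = 100 Mbps
Packet in bits = 1500 * 8 = 12000 bits
Bandwidth = 100 * 10^6 = 100000000 bps
Time = 12000 / 100000000 seconds
Time in us = 12000 * 10^6 / 100000000 = 120

120


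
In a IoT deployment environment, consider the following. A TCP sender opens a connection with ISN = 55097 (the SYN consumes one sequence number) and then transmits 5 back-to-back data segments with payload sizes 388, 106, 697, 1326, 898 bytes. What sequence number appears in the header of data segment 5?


The SYN occupies sequence number ISN = 55097, so the first data byte is ISN + 1 = 55098.
SEQ of data segment i = (ISN + 1) + sum of payload sizes of segments 1..i-1.
Segment 1: SEQ = 55098, payload = 388 bytes
Segment 2: SEQ = 55486, payload = 106 bytes
Segment 3: SEQ = 55592, payload = 697 bytes
Segment 4: SEQ = 56289, payload = 1326 bytes
Segment 5: SEQ = 57615, payload = 898 bytes
SEQ of segment 5 = 55098 + 388 + 106 + 697 + 1326 = 57615

57615


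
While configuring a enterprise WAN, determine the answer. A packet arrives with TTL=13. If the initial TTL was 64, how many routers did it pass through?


Given: initial TTL = 64, received TTL = 13
Hops = initial TTL - received TTL
Hops = 64 - 13 = 51

51


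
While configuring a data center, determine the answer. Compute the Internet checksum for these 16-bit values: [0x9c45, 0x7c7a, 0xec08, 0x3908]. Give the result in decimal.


Given words: [0x9c45, 0x7c7a, 0xec08, 0x3908]
Step 1: Sum all words
Raw sum = 40005 + 31866 + 60424 + 14600 = 146895
Step 2: Fold carry: (15823 + 2) = 15825
One's complement = ~15825 & 0xFFFF = 49710

49710


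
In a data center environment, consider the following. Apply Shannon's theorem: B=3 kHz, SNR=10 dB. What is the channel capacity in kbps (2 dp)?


Given: B = 3 kHz, SNR = 10 dB
SNR linear = 10^(10/10) = 10
1 + SNR = 11
log2(11) = 3.4594316186
C = 3 * 1000 * 3.4594316186 = 10378.2949 bps
C = 10.378295 kbps -> 10.38 kbps (2 dp)

10.38


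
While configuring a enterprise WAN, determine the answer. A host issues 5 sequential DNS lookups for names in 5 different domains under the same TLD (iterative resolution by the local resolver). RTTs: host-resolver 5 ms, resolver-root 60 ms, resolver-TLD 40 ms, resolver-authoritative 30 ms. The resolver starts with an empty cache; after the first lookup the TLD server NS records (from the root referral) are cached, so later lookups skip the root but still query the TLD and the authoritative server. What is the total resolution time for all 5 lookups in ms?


Lookup 1 (cold cache): local + root + TLD + auth = 5 + 60 + 40 + 30 = 135 ms
Lookups 2..5 (TLD NS cached -> skip root; new domain -> still ask TLD and auth): local + TLD + auth = 5 + 40 + 30 = 75 ms each
Remaining 4 lookups: 4 * 75 = 300 ms
Total = 135 + 300 = 435 ms

435


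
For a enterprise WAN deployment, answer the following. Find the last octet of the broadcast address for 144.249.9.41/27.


Given: IP = 144.249.9.41, prefix = /27
Host bits = 32 - 27 = 5
Network last octet = 41 AND mask = 32
Host part size = 2^5 - 1 = 31
Broadcast last octet = 32 OR 31 = 63

63


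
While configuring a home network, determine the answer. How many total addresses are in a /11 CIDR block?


Given: CIDR prefix /11
Host bits = 32 - 11 = 21
Total addresses = 2^21 = 2097152

2097152


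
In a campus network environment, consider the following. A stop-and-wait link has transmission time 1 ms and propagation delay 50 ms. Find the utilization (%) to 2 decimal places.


Given: Ttrans = 1 ms, Tprop = 50 ms
RTT = 2 * Tprop = 2 * 50 = 100 ms
U = Ttrans / (Ttrans + RTT)
U = 1 / (1 + 100)
U = 1 / 101 = 0.009901
U% = 0.99%

0.99


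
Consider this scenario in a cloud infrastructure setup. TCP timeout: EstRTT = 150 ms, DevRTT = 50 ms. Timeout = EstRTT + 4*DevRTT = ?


Given: EstRTT = 150 ms, DevRTT = 50 ms
Timeout = EstRTT + 4 * DevRTT
4 * DevRTT = 4 * 50 = 200
Timeout = 150 + 200 = 350 ms

350


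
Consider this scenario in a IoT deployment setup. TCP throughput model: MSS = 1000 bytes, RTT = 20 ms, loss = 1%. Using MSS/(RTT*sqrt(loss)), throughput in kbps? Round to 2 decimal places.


Given: MSS = 1000 bytes, RTT = 20 ms, loss = 1%
RTT in seconds = 20 / 1000 = 0.02
Loss rate = 1% = 0.01
sqrt(loss) = sqrt(0.01) = 0.1
Throughput (bytes/s) = 1000 / (0.02 * 0.1) = 500000.0000
Throughput (kbps) = 500000.0000 * 8 / 1000 = 4000.000000 -> 4000.00 kbps (2 dp)

4000.00


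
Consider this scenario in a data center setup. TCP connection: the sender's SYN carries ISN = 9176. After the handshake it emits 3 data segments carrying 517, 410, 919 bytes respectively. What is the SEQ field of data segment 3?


The SYN occupies sequence number ISN = 9176, so the first data byte is ISN + 1 = 9177.
SEQ of data segment i = (ISN + 1) + sum of payload sizes of segments 1..i-1.
Segment 1: SEQ = 9177, payload = 517 bytes
Segment 2: SEQ = 9694, payload = 410 bytes
Segment 3: SEQ = 10104, payload = 919 bytes
SEQ of segment 3 = 9177 + 517 + 410 = 10104

10104


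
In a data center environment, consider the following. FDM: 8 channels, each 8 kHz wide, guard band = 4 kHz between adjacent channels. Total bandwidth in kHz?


Given: 8 channels, 8 kHz each, guard = 4 kHz
Channel bandwidth = 8 * 8 = 64 kHz
Guard bands = 7 gaps * 4 kHz = 28 kHz
Total = 64 + 28 = 92 kHz

92


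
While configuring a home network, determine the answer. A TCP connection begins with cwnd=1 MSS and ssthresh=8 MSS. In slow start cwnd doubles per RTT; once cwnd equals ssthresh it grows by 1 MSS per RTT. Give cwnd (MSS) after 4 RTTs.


RTT 0: cwnd = 1 MSS (initial)
RTT 1: cwnd = 2 MSS (slow start, doubled)
RTT 2: cwnd = 4 MSS (slow start, doubled)
RTT 3: cwnd = 8 MSS (slow start, doubled)
RTT 4: cwnd = 9 MSS (congestion avoidance, +1)

9


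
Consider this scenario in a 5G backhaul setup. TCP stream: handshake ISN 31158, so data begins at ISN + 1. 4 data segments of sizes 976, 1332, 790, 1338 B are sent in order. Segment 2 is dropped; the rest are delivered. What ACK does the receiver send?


SYN uses sequence number 31158; first data byte = ISN + 1 = 31159.
Segment 1: SEQ = 31159, len = 976 B, covers [31159, 32134]
Segment 2: SEQ = 32135, len = 1332 B, covers [32135, 33466] [LOST]
Segment 3: SEQ = 33467, len = 790 B, covers [33467, 34256]
Segment 4: SEQ = 34257, len = 1338 B, covers [34257, 35594]
In-order data received: bytes [31159, 32134] (segments 1..1).
Segment 2 missing -> gap begins at byte 32135; later segments buffered out of order.
Cumulative ACK = next expected in-order byte = 31159 + 976 = 32135

32135


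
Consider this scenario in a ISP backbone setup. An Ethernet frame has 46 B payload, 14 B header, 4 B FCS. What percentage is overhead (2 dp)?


Given: payload = 46 B, header = 14 B, trailer = 4 B
Overhead bytes = header + trailer = 14 + 4 = 18
Total frame = payload + overhead = 46 + 18 = 64
Overhead % = 18 / 64 * 100 = 28.1250% -> 28.13% (2 dp)

28.13


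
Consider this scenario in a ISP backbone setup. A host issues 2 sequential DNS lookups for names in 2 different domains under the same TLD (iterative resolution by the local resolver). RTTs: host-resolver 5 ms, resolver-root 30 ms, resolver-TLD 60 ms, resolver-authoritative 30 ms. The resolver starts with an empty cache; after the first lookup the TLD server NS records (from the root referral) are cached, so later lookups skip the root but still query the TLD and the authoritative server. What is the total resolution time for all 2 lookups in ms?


Lookup 1 (cold cache): local + root + TLD + auth = 5 + 30 + 60 + 30 = 125 ms
Lookups 2..2 (TLD NS cached -> skip root; new domain -> still ask TLD and auth): local + TLD + auth = 5 + 60 + 30 = 95 ms each
Remaining 1 lookups: 1 * 95 = 95 ms
Total = 125 + 95 = 220 ms

220


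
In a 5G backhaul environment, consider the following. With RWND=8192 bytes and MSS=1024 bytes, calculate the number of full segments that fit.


Given: RWND = 8192 bytes, MSS = 1024 bytes
Full segments = floor(RWND / MSS)
Full segments = floor(8192 / 1024)
Full segments = floor(8.0) = 8

8


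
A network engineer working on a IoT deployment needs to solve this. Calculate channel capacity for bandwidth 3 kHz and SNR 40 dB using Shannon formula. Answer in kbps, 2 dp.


Given: B = 3 kHz, SNR = 40 dB
SNR linear = 10^(40/10) = 10000
1 + SNR = 10001
log2(10001) = 13.2878566418
C = 3 * 1000 * 13.2878566418 = 39863.5699 bps
C = 39.863570 kbps -> 39.86 kbps (2 dp)

39.86


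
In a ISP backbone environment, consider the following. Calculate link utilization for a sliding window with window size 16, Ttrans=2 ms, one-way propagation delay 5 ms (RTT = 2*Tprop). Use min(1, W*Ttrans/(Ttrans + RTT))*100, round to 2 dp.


Given: W = 16, Ttrans = 2 ms, RTT = 10 ms (= 2 * Tprop, Tprop = 5 ms)
Cycle time = Ttrans + RTT = 2 + 10 = 12 ms (first packet sent until its ACK returns)
W * Ttrans = 16 * 2 = 32 ms of sending per cycle
W * Ttrans / (Ttrans + RTT) = 32 / 12 = 2.666667
U = min(1, 2.666667) = 1.000000
U% = 100.00%

100.00
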